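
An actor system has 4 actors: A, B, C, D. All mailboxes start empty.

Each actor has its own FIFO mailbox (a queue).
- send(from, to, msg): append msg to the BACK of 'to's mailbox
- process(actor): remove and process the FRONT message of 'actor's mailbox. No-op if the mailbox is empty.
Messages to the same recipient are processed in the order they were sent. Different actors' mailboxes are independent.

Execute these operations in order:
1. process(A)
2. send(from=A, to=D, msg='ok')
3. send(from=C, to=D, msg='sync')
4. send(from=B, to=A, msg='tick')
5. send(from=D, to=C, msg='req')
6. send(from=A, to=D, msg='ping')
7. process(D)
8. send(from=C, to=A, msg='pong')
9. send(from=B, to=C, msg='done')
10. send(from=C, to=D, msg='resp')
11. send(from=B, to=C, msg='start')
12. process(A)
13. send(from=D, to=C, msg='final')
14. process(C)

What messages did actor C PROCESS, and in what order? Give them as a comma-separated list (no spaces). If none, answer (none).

After 1 (process(A)): A:[] B:[] C:[] D:[]
After 2 (send(from=A, to=D, msg='ok')): A:[] B:[] C:[] D:[ok]
After 3 (send(from=C, to=D, msg='sync')): A:[] B:[] C:[] D:[ok,sync]
After 4 (send(from=B, to=A, msg='tick')): A:[tick] B:[] C:[] D:[ok,sync]
After 5 (send(from=D, to=C, msg='req')): A:[tick] B:[] C:[req] D:[ok,sync]
After 6 (send(from=A, to=D, msg='ping')): A:[tick] B:[] C:[req] D:[ok,sync,ping]
After 7 (process(D)): A:[tick] B:[] C:[req] D:[sync,ping]
After 8 (send(from=C, to=A, msg='pong')): A:[tick,pong] B:[] C:[req] D:[sync,ping]
After 9 (send(from=B, to=C, msg='done')): A:[tick,pong] B:[] C:[req,done] D:[sync,ping]
After 10 (send(from=C, to=D, msg='resp')): A:[tick,pong] B:[] C:[req,done] D:[sync,ping,resp]
After 11 (send(from=B, to=C, msg='start')): A:[tick,pong] B:[] C:[req,done,start] D:[sync,ping,resp]
After 12 (process(A)): A:[pong] B:[] C:[req,done,start] D:[sync,ping,resp]
After 13 (send(from=D, to=C, msg='final')): A:[pong] B:[] C:[req,done,start,final] D:[sync,ping,resp]
After 14 (process(C)): A:[pong] B:[] C:[done,start,final] D:[sync,ping,resp]

Answer: req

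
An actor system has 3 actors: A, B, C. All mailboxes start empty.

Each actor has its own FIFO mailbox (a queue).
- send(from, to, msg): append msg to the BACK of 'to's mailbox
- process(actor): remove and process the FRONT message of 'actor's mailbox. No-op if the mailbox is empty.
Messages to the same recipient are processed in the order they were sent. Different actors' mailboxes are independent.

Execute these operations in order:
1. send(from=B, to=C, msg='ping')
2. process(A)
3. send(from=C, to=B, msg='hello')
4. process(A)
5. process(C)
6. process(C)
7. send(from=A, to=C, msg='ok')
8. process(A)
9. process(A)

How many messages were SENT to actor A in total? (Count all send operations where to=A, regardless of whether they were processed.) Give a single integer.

Answer: 0

Derivation:
After 1 (send(from=B, to=C, msg='ping')): A:[] B:[] C:[ping]
After 2 (process(A)): A:[] B:[] C:[ping]
After 3 (send(from=C, to=B, msg='hello')): A:[] B:[hello] C:[ping]
After 4 (process(A)): A:[] B:[hello] C:[ping]
After 5 (process(C)): A:[] B:[hello] C:[]
After 6 (process(C)): A:[] B:[hello] C:[]
After 7 (send(from=A, to=C, msg='ok')): A:[] B:[hello] C:[ok]
After 8 (process(A)): A:[] B:[hello] C:[ok]
After 9 (process(A)): A:[] B:[hello] C:[ok]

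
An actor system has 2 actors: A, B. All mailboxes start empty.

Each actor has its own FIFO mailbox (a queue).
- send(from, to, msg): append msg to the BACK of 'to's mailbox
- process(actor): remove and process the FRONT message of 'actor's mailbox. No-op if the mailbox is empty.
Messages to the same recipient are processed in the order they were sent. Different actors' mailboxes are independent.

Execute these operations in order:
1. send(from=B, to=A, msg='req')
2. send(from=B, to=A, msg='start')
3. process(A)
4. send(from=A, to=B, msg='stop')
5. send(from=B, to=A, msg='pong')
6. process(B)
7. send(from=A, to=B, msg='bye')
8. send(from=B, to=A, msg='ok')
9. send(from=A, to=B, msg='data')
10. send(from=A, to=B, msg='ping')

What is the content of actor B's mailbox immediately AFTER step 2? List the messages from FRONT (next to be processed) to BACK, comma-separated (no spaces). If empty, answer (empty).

After 1 (send(from=B, to=A, msg='req')): A:[req] B:[]
After 2 (send(from=B, to=A, msg='start')): A:[req,start] B:[]

(empty)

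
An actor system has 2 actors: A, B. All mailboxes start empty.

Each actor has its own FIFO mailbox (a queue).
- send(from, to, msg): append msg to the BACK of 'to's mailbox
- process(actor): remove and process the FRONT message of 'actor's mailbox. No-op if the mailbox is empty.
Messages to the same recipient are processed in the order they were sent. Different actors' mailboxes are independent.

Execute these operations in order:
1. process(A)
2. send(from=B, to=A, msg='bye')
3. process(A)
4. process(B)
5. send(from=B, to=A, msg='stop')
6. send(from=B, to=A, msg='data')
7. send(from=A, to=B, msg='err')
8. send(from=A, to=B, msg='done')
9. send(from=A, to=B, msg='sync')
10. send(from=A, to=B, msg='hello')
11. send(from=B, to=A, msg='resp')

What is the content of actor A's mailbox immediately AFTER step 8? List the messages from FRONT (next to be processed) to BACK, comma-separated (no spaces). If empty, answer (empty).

After 1 (process(A)): A:[] B:[]
After 2 (send(from=B, to=A, msg='bye')): A:[bye] B:[]
After 3 (process(A)): A:[] B:[]
After 4 (process(B)): A:[] B:[]
After 5 (send(from=B, to=A, msg='stop')): A:[stop] B:[]
After 6 (send(from=B, to=A, msg='data')): A:[stop,data] B:[]
After 7 (send(from=A, to=B, msg='err')): A:[stop,data] B:[err]
After 8 (send(from=A, to=B, msg='done')): A:[stop,data] B:[err,done]

stop,data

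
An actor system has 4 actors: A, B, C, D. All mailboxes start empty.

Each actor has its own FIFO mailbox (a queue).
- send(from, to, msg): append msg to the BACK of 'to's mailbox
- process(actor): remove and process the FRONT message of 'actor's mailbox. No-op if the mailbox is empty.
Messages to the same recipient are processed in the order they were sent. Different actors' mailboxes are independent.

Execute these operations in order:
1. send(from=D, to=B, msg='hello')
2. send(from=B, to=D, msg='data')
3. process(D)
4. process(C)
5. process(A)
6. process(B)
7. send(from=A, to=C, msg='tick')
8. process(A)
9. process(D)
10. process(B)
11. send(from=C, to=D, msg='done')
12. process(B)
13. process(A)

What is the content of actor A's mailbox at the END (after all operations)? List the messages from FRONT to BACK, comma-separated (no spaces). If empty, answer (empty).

Answer: (empty)

Derivation:
After 1 (send(from=D, to=B, msg='hello')): A:[] B:[hello] C:[] D:[]
After 2 (send(from=B, to=D, msg='data')): A:[] B:[hello] C:[] D:[data]
After 3 (process(D)): A:[] B:[hello] C:[] D:[]
After 4 (process(C)): A:[] B:[hello] C:[] D:[]
After 5 (process(A)): A:[] B:[hello] C:[] D:[]
After 6 (process(B)): A:[] B:[] C:[] D:[]
After 7 (send(from=A, to=C, msg='tick')): A:[] B:[] C:[tick] D:[]
After 8 (process(A)): A:[] B:[] C:[tick] D:[]
After 9 (process(D)): A:[] B:[] C:[tick] D:[]
After 10 (process(B)): A:[] B:[] C:[tick] D:[]
After 11 (send(from=C, to=D, msg='done')): A:[] B:[] C:[tick] D:[done]
After 12 (process(B)): A:[] B:[] C:[tick] D:[done]
After 13 (process(A)): A:[] B:[] C:[tick] D:[done]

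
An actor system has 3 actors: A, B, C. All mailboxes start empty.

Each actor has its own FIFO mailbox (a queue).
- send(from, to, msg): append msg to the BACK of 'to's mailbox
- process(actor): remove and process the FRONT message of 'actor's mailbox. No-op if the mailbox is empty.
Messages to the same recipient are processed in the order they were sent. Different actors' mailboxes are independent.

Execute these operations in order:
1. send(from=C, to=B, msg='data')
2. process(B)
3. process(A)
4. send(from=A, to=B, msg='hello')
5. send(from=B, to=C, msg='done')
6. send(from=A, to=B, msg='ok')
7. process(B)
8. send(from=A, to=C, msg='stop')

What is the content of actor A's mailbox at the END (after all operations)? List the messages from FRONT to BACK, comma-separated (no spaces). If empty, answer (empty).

Answer: (empty)

Derivation:
After 1 (send(from=C, to=B, msg='data')): A:[] B:[data] C:[]
After 2 (process(B)): A:[] B:[] C:[]
After 3 (process(A)): A:[] B:[] C:[]
After 4 (send(from=A, to=B, msg='hello')): A:[] B:[hello] C:[]
After 5 (send(from=B, to=C, msg='done')): A:[] B:[hello] C:[done]
After 6 (send(from=A, to=B, msg='ok')): A:[] B:[hello,ok] C:[done]
After 7 (process(B)): A:[] B:[ok] C:[done]
After 8 (send(from=A, to=C, msg='stop')): A:[] B:[ok] C:[done,stop]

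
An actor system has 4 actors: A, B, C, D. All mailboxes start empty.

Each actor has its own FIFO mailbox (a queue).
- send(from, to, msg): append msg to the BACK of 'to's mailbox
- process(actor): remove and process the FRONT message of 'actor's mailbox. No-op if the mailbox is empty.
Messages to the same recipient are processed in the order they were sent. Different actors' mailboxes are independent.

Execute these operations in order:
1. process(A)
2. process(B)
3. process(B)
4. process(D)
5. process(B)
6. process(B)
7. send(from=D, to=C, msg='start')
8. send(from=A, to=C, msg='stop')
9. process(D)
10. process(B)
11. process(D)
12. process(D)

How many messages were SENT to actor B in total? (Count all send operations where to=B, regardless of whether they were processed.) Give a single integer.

Answer: 0

Derivation:
After 1 (process(A)): A:[] B:[] C:[] D:[]
After 2 (process(B)): A:[] B:[] C:[] D:[]
After 3 (process(B)): A:[] B:[] C:[] D:[]
After 4 (process(D)): A:[] B:[] C:[] D:[]
After 5 (process(B)): A:[] B:[] C:[] D:[]
After 6 (process(B)): A:[] B:[] C:[] D:[]
After 7 (send(from=D, to=C, msg='start')): A:[] B:[] C:[start] D:[]
After 8 (send(from=A, to=C, msg='stop')): A:[] B:[] C:[start,stop] D:[]
After 9 (process(D)): A:[] B:[] C:[start,stop] D:[]
After 10 (process(B)): A:[] B:[] C:[start,stop] D:[]
After 11 (process(D)): A:[] B:[] C:[start,stop] D:[]
After 12 (process(D)): A:[] B:[] C:[start,stop] D:[]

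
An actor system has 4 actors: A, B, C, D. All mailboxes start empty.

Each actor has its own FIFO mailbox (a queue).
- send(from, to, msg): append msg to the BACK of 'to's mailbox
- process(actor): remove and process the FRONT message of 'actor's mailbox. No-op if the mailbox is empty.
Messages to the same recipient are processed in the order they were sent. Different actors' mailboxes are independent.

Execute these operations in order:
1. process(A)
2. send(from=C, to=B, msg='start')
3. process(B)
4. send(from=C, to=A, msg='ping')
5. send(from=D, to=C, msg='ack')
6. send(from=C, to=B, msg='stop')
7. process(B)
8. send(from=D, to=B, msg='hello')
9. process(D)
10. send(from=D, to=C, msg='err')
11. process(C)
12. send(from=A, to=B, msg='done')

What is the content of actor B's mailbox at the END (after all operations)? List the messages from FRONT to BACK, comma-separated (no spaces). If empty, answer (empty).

Answer: hello,done

Derivation:
After 1 (process(A)): A:[] B:[] C:[] D:[]
After 2 (send(from=C, to=B, msg='start')): A:[] B:[start] C:[] D:[]
After 3 (process(B)): A:[] B:[] C:[] D:[]
After 4 (send(from=C, to=A, msg='ping')): A:[ping] B:[] C:[] D:[]
After 5 (send(from=D, to=C, msg='ack')): A:[ping] B:[] C:[ack] D:[]
After 6 (send(from=C, to=B, msg='stop')): A:[ping] B:[stop] C:[ack] D:[]
After 7 (process(B)): A:[ping] B:[] C:[ack] D:[]
After 8 (send(from=D, to=B, msg='hello')): A:[ping] B:[hello] C:[ack] D:[]
After 9 (process(D)): A:[ping] B:[hello] C:[ack] D:[]
After 10 (send(from=D, to=C, msg='err')): A:[ping] B:[hello] C:[ack,err] D:[]
After 11 (process(C)): A:[ping] B:[hello] C:[err] D:[]
After 12 (send(from=A, to=B, msg='done')): A:[ping] B:[hello,done] C:[err] D:[]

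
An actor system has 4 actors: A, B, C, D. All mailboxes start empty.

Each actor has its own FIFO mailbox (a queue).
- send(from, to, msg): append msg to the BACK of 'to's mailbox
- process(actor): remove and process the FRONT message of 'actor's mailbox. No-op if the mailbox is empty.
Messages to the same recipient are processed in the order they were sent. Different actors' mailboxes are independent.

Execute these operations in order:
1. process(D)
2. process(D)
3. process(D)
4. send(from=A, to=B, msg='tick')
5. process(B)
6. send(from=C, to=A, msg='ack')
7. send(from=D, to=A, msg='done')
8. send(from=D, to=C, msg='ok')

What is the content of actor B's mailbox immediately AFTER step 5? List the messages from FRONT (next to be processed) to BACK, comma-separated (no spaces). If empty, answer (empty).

After 1 (process(D)): A:[] B:[] C:[] D:[]
After 2 (process(D)): A:[] B:[] C:[] D:[]
After 3 (process(D)): A:[] B:[] C:[] D:[]
After 4 (send(from=A, to=B, msg='tick')): A:[] B:[tick] C:[] D:[]
After 5 (process(B)): A:[] B:[] C:[] D:[]

(empty)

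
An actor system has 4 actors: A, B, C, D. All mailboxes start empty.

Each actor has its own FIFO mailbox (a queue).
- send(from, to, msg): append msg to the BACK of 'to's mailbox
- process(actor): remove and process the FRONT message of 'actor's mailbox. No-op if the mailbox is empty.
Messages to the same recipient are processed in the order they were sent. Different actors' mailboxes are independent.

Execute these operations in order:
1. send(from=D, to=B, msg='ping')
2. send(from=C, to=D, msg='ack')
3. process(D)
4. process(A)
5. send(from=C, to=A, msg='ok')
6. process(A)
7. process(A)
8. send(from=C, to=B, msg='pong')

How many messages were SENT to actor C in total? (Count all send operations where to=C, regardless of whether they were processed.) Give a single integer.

Answer: 0

Derivation:
After 1 (send(from=D, to=B, msg='ping')): A:[] B:[ping] C:[] D:[]
After 2 (send(from=C, to=D, msg='ack')): A:[] B:[ping] C:[] D:[ack]
After 3 (process(D)): A:[] B:[ping] C:[] D:[]
After 4 (process(A)): A:[] B:[ping] C:[] D:[]
After 5 (send(from=C, to=A, msg='ok')): A:[ok] B:[ping] C:[] D:[]
After 6 (process(A)): A:[] B:[ping] C:[] D:[]
After 7 (process(A)): A:[] B:[ping] C:[] D:[]
After 8 (send(from=C, to=B, msg='pong')): A:[] B:[ping,pong] C:[] D:[]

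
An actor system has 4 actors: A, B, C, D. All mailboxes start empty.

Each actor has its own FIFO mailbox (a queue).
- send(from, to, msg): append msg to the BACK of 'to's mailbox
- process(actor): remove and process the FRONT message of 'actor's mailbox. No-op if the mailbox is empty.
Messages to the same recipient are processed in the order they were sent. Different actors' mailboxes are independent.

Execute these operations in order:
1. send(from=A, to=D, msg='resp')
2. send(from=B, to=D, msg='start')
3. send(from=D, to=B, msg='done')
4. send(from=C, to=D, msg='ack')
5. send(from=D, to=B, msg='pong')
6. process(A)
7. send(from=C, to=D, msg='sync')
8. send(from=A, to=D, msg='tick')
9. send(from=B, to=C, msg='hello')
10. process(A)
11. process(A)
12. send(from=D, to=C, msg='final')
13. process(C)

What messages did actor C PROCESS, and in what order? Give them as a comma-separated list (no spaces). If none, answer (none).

After 1 (send(from=A, to=D, msg='resp')): A:[] B:[] C:[] D:[resp]
After 2 (send(from=B, to=D, msg='start')): A:[] B:[] C:[] D:[resp,start]
After 3 (send(from=D, to=B, msg='done')): A:[] B:[done] C:[] D:[resp,start]
After 4 (send(from=C, to=D, msg='ack')): A:[] B:[done] C:[] D:[resp,start,ack]
After 5 (send(from=D, to=B, msg='pong')): A:[] B:[done,pong] C:[] D:[resp,start,ack]
After 6 (process(A)): A:[] B:[done,pong] C:[] D:[resp,start,ack]
After 7 (send(from=C, to=D, msg='sync')): A:[] B:[done,pong] C:[] D:[resp,start,ack,sync]
After 8 (send(from=A, to=D, msg='tick')): A:[] B:[done,pong] C:[] D:[resp,start,ack,sync,tick]
After 9 (send(from=B, to=C, msg='hello')): A:[] B:[done,pong] C:[hello] D:[resp,start,ack,sync,tick]
After 10 (process(A)): A:[] B:[done,pong] C:[hello] D:[resp,start,ack,sync,tick]
After 11 (process(A)): A:[] B:[done,pong] C:[hello] D:[resp,start,ack,sync,tick]
After 12 (send(from=D, to=C, msg='final')): A:[] B:[done,pong] C:[hello,final] D:[resp,start,ack,sync,tick]
After 13 (process(C)): A:[] B:[done,pong] C:[final] D:[resp,start,ack,sync,tick]

Answer: hello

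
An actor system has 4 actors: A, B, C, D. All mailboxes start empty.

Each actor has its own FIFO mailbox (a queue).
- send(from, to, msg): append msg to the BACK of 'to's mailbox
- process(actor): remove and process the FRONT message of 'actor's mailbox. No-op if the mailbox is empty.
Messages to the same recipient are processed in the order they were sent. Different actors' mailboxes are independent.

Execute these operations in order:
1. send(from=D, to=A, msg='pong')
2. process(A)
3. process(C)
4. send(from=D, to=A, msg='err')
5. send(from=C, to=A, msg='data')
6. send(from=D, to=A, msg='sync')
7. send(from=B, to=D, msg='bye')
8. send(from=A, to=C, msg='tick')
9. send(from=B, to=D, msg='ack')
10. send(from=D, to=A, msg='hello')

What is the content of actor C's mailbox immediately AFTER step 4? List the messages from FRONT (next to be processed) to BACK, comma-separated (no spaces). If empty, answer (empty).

After 1 (send(from=D, to=A, msg='pong')): A:[pong] B:[] C:[] D:[]
After 2 (process(A)): A:[] B:[] C:[] D:[]
After 3 (process(C)): A:[] B:[] C:[] D:[]
After 4 (send(from=D, to=A, msg='err')): A:[err] B:[] C:[] D:[]

(empty)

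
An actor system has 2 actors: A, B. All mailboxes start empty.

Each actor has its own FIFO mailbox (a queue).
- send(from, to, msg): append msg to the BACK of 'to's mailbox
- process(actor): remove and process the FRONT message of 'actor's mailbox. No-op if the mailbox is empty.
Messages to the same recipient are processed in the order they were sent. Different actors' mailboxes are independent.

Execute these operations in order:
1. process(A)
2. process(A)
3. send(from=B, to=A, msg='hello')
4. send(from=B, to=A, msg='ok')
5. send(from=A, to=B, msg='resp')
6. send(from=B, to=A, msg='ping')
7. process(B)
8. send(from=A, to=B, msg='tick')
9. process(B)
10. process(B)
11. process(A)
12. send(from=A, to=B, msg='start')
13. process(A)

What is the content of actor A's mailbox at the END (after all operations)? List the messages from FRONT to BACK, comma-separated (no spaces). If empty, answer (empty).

After 1 (process(A)): A:[] B:[]
After 2 (process(A)): A:[] B:[]
After 3 (send(from=B, to=A, msg='hello')): A:[hello] B:[]
After 4 (send(from=B, to=A, msg='ok')): A:[hello,ok] B:[]
After 5 (send(from=A, to=B, msg='resp')): A:[hello,ok] B:[resp]
After 6 (send(from=B, to=A, msg='ping')): A:[hello,ok,ping] B:[resp]
After 7 (process(B)): A:[hello,ok,ping] B:[]
After 8 (send(from=A, to=B, msg='tick')): A:[hello,ok,ping] B:[tick]
After 9 (process(B)): A:[hello,ok,ping] B:[]
After 10 (process(B)): A:[hello,ok,ping] B:[]
After 11 (process(A)): A:[ok,ping] B:[]
After 12 (send(from=A, to=B, msg='start')): A:[ok,ping] B:[start]
After 13 (process(A)): A:[ping] B:[start]

Answer: ping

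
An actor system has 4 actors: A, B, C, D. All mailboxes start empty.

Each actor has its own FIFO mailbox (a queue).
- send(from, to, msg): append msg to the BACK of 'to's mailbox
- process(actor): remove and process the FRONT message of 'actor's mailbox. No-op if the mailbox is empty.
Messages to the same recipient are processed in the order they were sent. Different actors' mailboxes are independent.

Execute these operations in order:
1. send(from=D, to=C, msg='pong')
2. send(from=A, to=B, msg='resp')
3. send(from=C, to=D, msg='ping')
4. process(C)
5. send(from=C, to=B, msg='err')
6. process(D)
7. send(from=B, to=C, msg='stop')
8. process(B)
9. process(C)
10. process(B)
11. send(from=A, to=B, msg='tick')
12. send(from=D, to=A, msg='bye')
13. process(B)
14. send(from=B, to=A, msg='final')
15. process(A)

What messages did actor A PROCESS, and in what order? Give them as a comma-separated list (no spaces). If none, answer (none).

Answer: bye

Derivation:
After 1 (send(from=D, to=C, msg='pong')): A:[] B:[] C:[pong] D:[]
After 2 (send(from=A, to=B, msg='resp')): A:[] B:[resp] C:[pong] D:[]
After 3 (send(from=C, to=D, msg='ping')): A:[] B:[resp] C:[pong] D:[ping]
After 4 (process(C)): A:[] B:[resp] C:[] D:[ping]
After 5 (send(from=C, to=B, msg='err')): A:[] B:[resp,err] C:[] D:[ping]
After 6 (process(D)): A:[] B:[resp,err] C:[] D:[]
After 7 (send(from=B, to=C, msg='stop')): A:[] B:[resp,err] C:[stop] D:[]
After 8 (process(B)): A:[] B:[err] C:[stop] D:[]
After 9 (process(C)): A:[] B:[err] C:[] D:[]
After 10 (process(B)): A:[] B:[] C:[] D:[]
After 11 (send(from=A, to=B, msg='tick')): A:[] B:[tick] C:[] D:[]
After 12 (send(from=D, to=A, msg='bye')): A:[bye] B:[tick] C:[] D:[]
After 13 (process(B)): A:[bye] B:[] C:[] D:[]
After 14 (send(from=B, to=A, msg='final')): A:[bye,final] B:[] C:[] D:[]
After 15 (process(A)): A:[final] B:[] C:[] D:[]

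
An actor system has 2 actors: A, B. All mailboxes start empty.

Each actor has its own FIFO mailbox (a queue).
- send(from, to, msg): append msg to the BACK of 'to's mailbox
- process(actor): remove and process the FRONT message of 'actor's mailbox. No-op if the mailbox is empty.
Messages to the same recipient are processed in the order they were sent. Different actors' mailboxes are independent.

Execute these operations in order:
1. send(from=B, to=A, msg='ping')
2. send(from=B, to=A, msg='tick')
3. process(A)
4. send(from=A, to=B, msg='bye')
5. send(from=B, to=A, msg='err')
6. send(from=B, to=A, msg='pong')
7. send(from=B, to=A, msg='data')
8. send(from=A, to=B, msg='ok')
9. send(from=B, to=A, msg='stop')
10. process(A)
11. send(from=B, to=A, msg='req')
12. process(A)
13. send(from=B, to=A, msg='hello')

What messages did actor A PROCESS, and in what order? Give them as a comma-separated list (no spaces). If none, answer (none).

Answer: ping,tick,err

Derivation:
After 1 (send(from=B, to=A, msg='ping')): A:[ping] B:[]
After 2 (send(from=B, to=A, msg='tick')): A:[ping,tick] B:[]
After 3 (process(A)): A:[tick] B:[]
After 4 (send(from=A, to=B, msg='bye')): A:[tick] B:[bye]
After 5 (send(from=B, to=A, msg='err')): A:[tick,err] B:[bye]
After 6 (send(from=B, to=A, msg='pong')): A:[tick,err,pong] B:[bye]
After 7 (send(from=B, to=A, msg='data')): A:[tick,err,pong,data] B:[bye]
After 8 (send(from=A, to=B, msg='ok')): A:[tick,err,pong,data] B:[bye,ok]
After 9 (send(from=B, to=A, msg='stop')): A:[tick,err,pong,data,stop] B:[bye,ok]
After 10 (process(A)): A:[err,pong,data,stop] B:[bye,ok]
After 11 (send(from=B, to=A, msg='req')): A:[err,pong,data,stop,req] B:[bye,ok]
After 12 (process(A)): A:[pong,data,stop,req] B:[bye,ok]
After 13 (send(from=B, to=A, msg='hello')): A:[pong,data,stop,req,hello] B:[bye,ok]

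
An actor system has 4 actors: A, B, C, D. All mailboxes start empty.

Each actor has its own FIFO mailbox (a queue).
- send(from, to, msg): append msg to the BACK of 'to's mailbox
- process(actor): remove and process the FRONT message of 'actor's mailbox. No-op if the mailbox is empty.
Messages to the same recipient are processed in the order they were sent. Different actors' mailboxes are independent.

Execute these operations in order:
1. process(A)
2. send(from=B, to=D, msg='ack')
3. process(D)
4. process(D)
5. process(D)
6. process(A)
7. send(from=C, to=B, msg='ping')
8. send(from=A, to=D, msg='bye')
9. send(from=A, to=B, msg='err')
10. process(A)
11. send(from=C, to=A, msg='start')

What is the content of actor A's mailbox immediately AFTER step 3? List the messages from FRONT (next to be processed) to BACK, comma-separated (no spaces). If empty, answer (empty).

After 1 (process(A)): A:[] B:[] C:[] D:[]
After 2 (send(from=B, to=D, msg='ack')): A:[] B:[] C:[] D:[ack]
After 3 (process(D)): A:[] B:[] C:[] D:[]

(empty)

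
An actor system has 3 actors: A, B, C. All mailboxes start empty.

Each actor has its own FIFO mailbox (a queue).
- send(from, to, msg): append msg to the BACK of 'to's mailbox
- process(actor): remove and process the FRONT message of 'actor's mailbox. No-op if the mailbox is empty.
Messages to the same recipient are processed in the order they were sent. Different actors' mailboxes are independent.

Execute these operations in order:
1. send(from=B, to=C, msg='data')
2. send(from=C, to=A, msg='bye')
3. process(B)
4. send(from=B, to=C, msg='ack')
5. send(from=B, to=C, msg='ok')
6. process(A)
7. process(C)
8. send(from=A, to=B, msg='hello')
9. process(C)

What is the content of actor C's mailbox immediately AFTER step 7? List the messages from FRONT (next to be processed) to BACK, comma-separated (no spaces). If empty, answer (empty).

After 1 (send(from=B, to=C, msg='data')): A:[] B:[] C:[data]
After 2 (send(from=C, to=A, msg='bye')): A:[bye] B:[] C:[data]
After 3 (process(B)): A:[bye] B:[] C:[data]
After 4 (send(from=B, to=C, msg='ack')): A:[bye] B:[] C:[data,ack]
After 5 (send(from=B, to=C, msg='ok')): A:[bye] B:[] C:[data,ack,ok]
After 6 (process(A)): A:[] B:[] C:[data,ack,ok]
After 7 (process(C)): A:[] B:[] C:[ack,ok]

ack,ok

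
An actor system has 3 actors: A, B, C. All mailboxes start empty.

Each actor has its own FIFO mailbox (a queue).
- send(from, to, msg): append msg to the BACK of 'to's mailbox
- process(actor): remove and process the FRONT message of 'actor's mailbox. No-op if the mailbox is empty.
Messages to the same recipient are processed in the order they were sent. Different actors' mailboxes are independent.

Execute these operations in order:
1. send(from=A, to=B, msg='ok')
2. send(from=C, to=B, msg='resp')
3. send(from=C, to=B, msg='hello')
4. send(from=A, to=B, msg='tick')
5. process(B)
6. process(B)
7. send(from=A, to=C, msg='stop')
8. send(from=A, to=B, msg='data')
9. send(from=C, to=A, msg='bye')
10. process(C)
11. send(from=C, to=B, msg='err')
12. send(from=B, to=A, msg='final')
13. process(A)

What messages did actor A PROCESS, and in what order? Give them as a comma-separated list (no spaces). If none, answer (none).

Answer: bye

Derivation:
After 1 (send(from=A, to=B, msg='ok')): A:[] B:[ok] C:[]
After 2 (send(from=C, to=B, msg='resp')): A:[] B:[ok,resp] C:[]
After 3 (send(from=C, to=B, msg='hello')): A:[] B:[ok,resp,hello] C:[]
After 4 (send(from=A, to=B, msg='tick')): A:[] B:[ok,resp,hello,tick] C:[]
After 5 (process(B)): A:[] B:[resp,hello,tick] C:[]
After 6 (process(B)): A:[] B:[hello,tick] C:[]
After 7 (send(from=A, to=C, msg='stop')): A:[] B:[hello,tick] C:[stop]
After 8 (send(from=A, to=B, msg='data')): A:[] B:[hello,tick,data] C:[stop]
After 9 (send(from=C, to=A, msg='bye')): A:[bye] B:[hello,tick,data] C:[stop]
After 10 (process(C)): A:[bye] B:[hello,tick,data] C:[]
After 11 (send(from=C, to=B, msg='err')): A:[bye] B:[hello,tick,data,err] C:[]
After 12 (send(from=B, to=A, msg='final')): A:[bye,final] B:[hello,tick,data,err] C:[]
After 13 (process(A)): A:[final] B:[hello,tick,data,err] C:[]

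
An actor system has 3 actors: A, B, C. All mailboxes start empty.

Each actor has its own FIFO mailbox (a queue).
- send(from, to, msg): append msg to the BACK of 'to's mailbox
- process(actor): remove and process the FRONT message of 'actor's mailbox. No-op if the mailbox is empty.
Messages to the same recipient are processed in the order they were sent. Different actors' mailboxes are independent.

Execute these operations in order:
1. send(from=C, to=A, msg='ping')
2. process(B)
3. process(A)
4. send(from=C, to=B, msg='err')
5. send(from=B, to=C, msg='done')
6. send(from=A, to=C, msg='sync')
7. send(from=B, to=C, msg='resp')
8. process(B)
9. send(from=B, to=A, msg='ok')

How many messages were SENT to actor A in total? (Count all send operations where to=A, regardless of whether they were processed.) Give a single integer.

After 1 (send(from=C, to=A, msg='ping')): A:[ping] B:[] C:[]
After 2 (process(B)): A:[ping] B:[] C:[]
After 3 (process(A)): A:[] B:[] C:[]
After 4 (send(from=C, to=B, msg='err')): A:[] B:[err] C:[]
After 5 (send(from=B, to=C, msg='done')): A:[] B:[err] C:[done]
After 6 (send(from=A, to=C, msg='sync')): A:[] B:[err] C:[done,sync]
After 7 (send(from=B, to=C, msg='resp')): A:[] B:[err] C:[done,sync,resp]
After 8 (process(B)): A:[] B:[] C:[done,sync,resp]
After 9 (send(from=B, to=A, msg='ok')): A:[ok] B:[] C:[done,sync,resp]

Answer: 2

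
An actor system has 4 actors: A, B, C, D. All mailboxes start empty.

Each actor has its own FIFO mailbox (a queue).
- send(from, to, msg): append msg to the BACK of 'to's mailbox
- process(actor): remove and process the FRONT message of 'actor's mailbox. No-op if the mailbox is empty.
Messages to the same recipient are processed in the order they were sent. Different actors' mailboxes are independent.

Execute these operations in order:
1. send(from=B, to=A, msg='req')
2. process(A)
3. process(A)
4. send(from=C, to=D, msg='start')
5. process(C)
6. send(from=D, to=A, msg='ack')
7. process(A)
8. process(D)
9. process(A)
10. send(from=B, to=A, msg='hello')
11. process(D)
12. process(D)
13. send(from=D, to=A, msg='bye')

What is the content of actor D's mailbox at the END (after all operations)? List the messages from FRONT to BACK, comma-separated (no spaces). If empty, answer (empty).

Answer: (empty)

Derivation:
After 1 (send(from=B, to=A, msg='req')): A:[req] B:[] C:[] D:[]
After 2 (process(A)): A:[] B:[] C:[] D:[]
After 3 (process(A)): A:[] B:[] C:[] D:[]
After 4 (send(from=C, to=D, msg='start')): A:[] B:[] C:[] D:[start]
After 5 (process(C)): A:[] B:[] C:[] D:[start]
After 6 (send(from=D, to=A, msg='ack')): A:[ack] B:[] C:[] D:[start]
After 7 (process(A)): A:[] B:[] C:[] D:[start]
After 8 (process(D)): A:[] B:[] C:[] D:[]
After 9 (process(A)): A:[] B:[] C:[] D:[]
After 10 (send(from=B, to=A, msg='hello')): A:[hello] B:[] C:[] D:[]
After 11 (process(D)): A:[hello] B:[] C:[] D:[]
After 12 (process(D)): A:[hello] B:[] C:[] D:[]
After 13 (send(from=D, to=A, msg='bye')): A:[hello,bye] B:[] C:[] D:[]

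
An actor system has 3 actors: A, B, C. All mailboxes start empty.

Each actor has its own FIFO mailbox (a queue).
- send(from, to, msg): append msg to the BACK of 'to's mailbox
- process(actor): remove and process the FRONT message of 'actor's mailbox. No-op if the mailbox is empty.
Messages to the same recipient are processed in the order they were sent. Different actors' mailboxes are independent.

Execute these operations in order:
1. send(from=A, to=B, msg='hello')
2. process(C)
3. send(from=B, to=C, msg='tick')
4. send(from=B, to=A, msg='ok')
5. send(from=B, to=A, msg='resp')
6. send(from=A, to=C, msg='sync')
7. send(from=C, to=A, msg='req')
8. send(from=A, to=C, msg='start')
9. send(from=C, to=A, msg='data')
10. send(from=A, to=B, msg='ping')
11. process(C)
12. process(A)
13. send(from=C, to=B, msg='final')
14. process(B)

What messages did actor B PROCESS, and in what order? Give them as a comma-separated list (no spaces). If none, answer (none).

After 1 (send(from=A, to=B, msg='hello')): A:[] B:[hello] C:[]
After 2 (process(C)): A:[] B:[hello] C:[]
After 3 (send(from=B, to=C, msg='tick')): A:[] B:[hello] C:[tick]
After 4 (send(from=B, to=A, msg='ok')): A:[ok] B:[hello] C:[tick]
After 5 (send(from=B, to=A, msg='resp')): A:[ok,resp] B:[hello] C:[tick]
After 6 (send(from=A, to=C, msg='sync')): A:[ok,resp] B:[hello] C:[tick,sync]
After 7 (send(from=C, to=A, msg='req')): A:[ok,resp,req] B:[hello] C:[tick,sync]
After 8 (send(from=A, to=C, msg='start')): A:[ok,resp,req] B:[hello] C:[tick,sync,start]
After 9 (send(from=C, to=A, msg='data')): A:[ok,resp,req,data] B:[hello] C:[tick,sync,start]
After 10 (send(from=A, to=B, msg='ping')): A:[ok,resp,req,data] B:[hello,ping] C:[tick,sync,start]
After 11 (process(C)): A:[ok,resp,req,data] B:[hello,ping] C:[sync,start]
After 12 (process(A)): A:[resp,req,data] B:[hello,ping] C:[sync,start]
After 13 (send(from=C, to=B, msg='final')): A:[resp,req,data] B:[hello,ping,final] C:[sync,start]
After 14 (process(B)): A:[resp,req,data] B:[ping,final] C:[sync,start]

Answer: hello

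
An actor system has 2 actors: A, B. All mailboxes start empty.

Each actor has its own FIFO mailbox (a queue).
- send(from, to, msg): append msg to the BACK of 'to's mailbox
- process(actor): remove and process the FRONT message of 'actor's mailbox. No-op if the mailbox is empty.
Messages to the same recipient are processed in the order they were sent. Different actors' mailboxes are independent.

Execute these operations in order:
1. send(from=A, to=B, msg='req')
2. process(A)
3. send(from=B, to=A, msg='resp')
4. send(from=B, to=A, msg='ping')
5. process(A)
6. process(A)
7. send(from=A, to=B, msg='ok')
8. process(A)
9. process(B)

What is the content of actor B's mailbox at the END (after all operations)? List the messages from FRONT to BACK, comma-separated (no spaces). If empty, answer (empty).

Answer: ok

Derivation:
After 1 (send(from=A, to=B, msg='req')): A:[] B:[req]
After 2 (process(A)): A:[] B:[req]
After 3 (send(from=B, to=A, msg='resp')): A:[resp] B:[req]
After 4 (send(from=B, to=A, msg='ping')): A:[resp,ping] B:[req]
After 5 (process(A)): A:[ping] B:[req]
After 6 (process(A)): A:[] B:[req]
After 7 (send(from=A, to=B, msg='ok')): A:[] B:[req,ok]
After 8 (process(A)): A:[] B:[req,ok]
After 9 (process(B)): A:[] B:[ok]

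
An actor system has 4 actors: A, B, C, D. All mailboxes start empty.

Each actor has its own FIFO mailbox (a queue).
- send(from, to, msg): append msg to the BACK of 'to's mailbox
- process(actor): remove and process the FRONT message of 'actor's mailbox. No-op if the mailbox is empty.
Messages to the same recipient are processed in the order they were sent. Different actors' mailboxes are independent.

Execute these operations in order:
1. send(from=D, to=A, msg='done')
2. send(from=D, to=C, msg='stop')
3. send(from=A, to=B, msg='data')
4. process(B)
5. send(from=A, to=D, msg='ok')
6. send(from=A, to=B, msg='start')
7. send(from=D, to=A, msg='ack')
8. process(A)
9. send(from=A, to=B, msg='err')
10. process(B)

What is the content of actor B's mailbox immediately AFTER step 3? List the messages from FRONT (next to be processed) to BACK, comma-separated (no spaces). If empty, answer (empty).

After 1 (send(from=D, to=A, msg='done')): A:[done] B:[] C:[] D:[]
After 2 (send(from=D, to=C, msg='stop')): A:[done] B:[] C:[stop] D:[]
After 3 (send(from=A, to=B, msg='data')): A:[done] B:[data] C:[stop] D:[]

data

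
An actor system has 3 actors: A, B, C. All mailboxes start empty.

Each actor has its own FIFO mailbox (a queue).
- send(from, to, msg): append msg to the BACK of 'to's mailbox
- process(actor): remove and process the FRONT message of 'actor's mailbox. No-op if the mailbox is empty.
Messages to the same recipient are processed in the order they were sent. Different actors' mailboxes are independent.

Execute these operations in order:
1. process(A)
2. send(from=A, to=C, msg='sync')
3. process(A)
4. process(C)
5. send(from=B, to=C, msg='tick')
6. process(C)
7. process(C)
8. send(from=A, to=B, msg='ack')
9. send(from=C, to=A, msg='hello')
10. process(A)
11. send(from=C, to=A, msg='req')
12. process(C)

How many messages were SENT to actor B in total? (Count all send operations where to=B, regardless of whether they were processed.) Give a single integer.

After 1 (process(A)): A:[] B:[] C:[]
After 2 (send(from=A, to=C, msg='sync')): A:[] B:[] C:[sync]
After 3 (process(A)): A:[] B:[] C:[sync]
After 4 (process(C)): A:[] B:[] C:[]
After 5 (send(from=B, to=C, msg='tick')): A:[] B:[] C:[tick]
After 6 (process(C)): A:[] B:[] C:[]
After 7 (process(C)): A:[] B:[] C:[]
After 8 (send(from=A, to=B, msg='ack')): A:[] B:[ack] C:[]
After 9 (send(from=C, to=A, msg='hello')): A:[hello] B:[ack] C:[]
After 10 (process(A)): A:[] B:[ack] C:[]
After 11 (send(from=C, to=A, msg='req')): A:[req] B:[ack] C:[]
After 12 (process(C)): A:[req] B:[ack] C:[]

Answer: 1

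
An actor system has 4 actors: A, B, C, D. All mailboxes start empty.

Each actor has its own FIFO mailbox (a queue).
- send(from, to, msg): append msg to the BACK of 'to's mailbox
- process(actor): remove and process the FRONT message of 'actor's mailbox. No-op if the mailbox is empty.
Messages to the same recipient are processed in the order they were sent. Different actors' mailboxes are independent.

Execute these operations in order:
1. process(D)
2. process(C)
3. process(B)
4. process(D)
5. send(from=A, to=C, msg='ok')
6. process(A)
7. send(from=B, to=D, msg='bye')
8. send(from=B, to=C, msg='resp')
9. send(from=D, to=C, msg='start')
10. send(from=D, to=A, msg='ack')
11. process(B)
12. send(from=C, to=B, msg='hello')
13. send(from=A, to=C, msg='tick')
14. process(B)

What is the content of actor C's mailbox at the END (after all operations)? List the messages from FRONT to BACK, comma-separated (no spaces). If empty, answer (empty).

After 1 (process(D)): A:[] B:[] C:[] D:[]
After 2 (process(C)): A:[] B:[] C:[] D:[]
After 3 (process(B)): A:[] B:[] C:[] D:[]
After 4 (process(D)): A:[] B:[] C:[] D:[]
After 5 (send(from=A, to=C, msg='ok')): A:[] B:[] C:[ok] D:[]
After 6 (process(A)): A:[] B:[] C:[ok] D:[]
After 7 (send(from=B, to=D, msg='bye')): A:[] B:[] C:[ok] D:[bye]
After 8 (send(from=B, to=C, msg='resp')): A:[] B:[] C:[ok,resp] D:[bye]
After 9 (send(from=D, to=C, msg='start')): A:[] B:[] C:[ok,resp,start] D:[bye]
After 10 (send(from=D, to=A, msg='ack')): A:[ack] B:[] C:[ok,resp,start] D:[bye]
After 11 (process(B)): A:[ack] B:[] C:[ok,resp,start] D:[bye]
After 12 (send(from=C, to=B, msg='hello')): A:[ack] B:[hello] C:[ok,resp,start] D:[bye]
After 13 (send(from=A, to=C, msg='tick')): A:[ack] B:[hello] C:[ok,resp,start,tick] D:[bye]
After 14 (process(B)): A:[ack] B:[] C:[ok,resp,start,tick] D:[bye]

Answer: ok,resp,start,tick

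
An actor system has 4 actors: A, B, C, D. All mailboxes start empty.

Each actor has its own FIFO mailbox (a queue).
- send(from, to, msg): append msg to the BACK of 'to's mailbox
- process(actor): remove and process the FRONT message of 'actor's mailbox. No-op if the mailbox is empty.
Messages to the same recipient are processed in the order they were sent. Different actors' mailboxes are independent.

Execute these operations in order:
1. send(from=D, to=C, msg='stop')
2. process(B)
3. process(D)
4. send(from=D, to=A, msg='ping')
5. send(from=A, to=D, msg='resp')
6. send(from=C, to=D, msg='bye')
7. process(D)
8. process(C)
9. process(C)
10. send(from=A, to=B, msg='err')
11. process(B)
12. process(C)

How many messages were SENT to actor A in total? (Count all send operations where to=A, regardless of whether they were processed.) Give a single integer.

After 1 (send(from=D, to=C, msg='stop')): A:[] B:[] C:[stop] D:[]
After 2 (process(B)): A:[] B:[] C:[stop] D:[]
After 3 (process(D)): A:[] B:[] C:[stop] D:[]
After 4 (send(from=D, to=A, msg='ping')): A:[ping] B:[] C:[stop] D:[]
After 5 (send(from=A, to=D, msg='resp')): A:[ping] B:[] C:[stop] D:[resp]
After 6 (send(from=C, to=D, msg='bye')): A:[ping] B:[] C:[stop] D:[resp,bye]
After 7 (process(D)): A:[ping] B:[] C:[stop] D:[bye]
After 8 (process(C)): A:[ping] B:[] C:[] D:[bye]
After 9 (process(C)): A:[ping] B:[] C:[] D:[bye]
After 10 (send(from=A, to=B, msg='err')): A:[ping] B:[err] C:[] D:[bye]
After 11 (process(B)): A:[ping] B:[] C:[] D:[bye]
After 12 (process(C)): A:[ping] B:[] C:[] D:[bye]

Answer: 1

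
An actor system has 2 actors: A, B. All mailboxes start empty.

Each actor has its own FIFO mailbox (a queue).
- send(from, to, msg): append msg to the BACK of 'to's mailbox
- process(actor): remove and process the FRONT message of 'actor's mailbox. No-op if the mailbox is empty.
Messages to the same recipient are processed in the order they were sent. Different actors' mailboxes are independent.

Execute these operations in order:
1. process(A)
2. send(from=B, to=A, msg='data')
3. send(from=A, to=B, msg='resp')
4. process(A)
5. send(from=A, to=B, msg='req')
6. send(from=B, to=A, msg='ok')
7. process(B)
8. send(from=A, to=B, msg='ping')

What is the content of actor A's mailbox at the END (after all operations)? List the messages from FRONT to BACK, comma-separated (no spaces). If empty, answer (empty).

After 1 (process(A)): A:[] B:[]
After 2 (send(from=B, to=A, msg='data')): A:[data] B:[]
After 3 (send(from=A, to=B, msg='resp')): A:[data] B:[resp]
After 4 (process(A)): A:[] B:[resp]
After 5 (send(from=A, to=B, msg='req')): A:[] B:[resp,req]
After 6 (send(from=B, to=A, msg='ok')): A:[ok] B:[resp,req]
After 7 (process(B)): A:[ok] B:[req]
After 8 (send(from=A, to=B, msg='ping')): A:[ok] B:[req,ping]

Answer: ok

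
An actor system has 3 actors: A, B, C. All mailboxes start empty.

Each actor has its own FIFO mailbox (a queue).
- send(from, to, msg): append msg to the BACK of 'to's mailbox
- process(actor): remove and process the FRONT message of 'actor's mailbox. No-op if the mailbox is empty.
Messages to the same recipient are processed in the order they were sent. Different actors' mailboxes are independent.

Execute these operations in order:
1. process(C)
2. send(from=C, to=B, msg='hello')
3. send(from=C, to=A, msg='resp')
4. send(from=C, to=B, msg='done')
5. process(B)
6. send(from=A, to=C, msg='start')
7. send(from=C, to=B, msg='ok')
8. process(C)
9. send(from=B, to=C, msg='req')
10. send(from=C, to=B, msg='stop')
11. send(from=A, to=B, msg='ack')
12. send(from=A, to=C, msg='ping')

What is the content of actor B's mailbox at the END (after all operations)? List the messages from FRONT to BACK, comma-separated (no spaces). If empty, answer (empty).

Answer: done,ok,stop,ack

Derivation:
After 1 (process(C)): A:[] B:[] C:[]
After 2 (send(from=C, to=B, msg='hello')): A:[] B:[hello] C:[]
After 3 (send(from=C, to=A, msg='resp')): A:[resp] B:[hello] C:[]
After 4 (send(from=C, to=B, msg='done')): A:[resp] B:[hello,done] C:[]
After 5 (process(B)): A:[resp] B:[done] C:[]
After 6 (send(from=A, to=C, msg='start')): A:[resp] B:[done] C:[start]
After 7 (send(from=C, to=B, msg='ok')): A:[resp] B:[done,ok] C:[start]
After 8 (process(C)): A:[resp] B:[done,ok] C:[]
After 9 (send(from=B, to=C, msg='req')): A:[resp] B:[done,ok] C:[req]
After 10 (send(from=C, to=B, msg='stop')): A:[resp] B:[done,ok,stop] C:[req]
After 11 (send(from=A, to=B, msg='ack')): A:[resp] B:[done,ok,stop,ack] C:[req]
After 12 (send(from=A, to=C, msg='ping')): A:[resp] B:[done,ok,stop,ack] C:[req,ping]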